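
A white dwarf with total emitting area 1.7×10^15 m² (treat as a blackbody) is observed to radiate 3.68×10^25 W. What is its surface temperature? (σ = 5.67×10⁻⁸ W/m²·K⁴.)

T ≈ 24900 K

From P = σAT⁴, T = (P / σA)^(1/4) = (3.68×10^25 / (5.67×10⁻⁸ × 1.70×10^15))^(1/4).
T = (3.82×10^17)^(1/4) = 24900 K.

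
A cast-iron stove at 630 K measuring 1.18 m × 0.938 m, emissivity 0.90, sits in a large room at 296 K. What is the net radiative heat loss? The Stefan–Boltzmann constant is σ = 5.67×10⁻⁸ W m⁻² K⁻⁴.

A = 1.18 × 0.938 = 1.11 m².
Q = εσA(T⁴ − T_s⁴). T⁴ − T_s⁴ = (630)⁴ − (296)⁴ = 1.58×10^11 − 7.68×10^9 = 1.50×10^11 K⁴.
Q = 0.90 × 5.67×10⁻⁸ × 1.11 × 1.50×10^11 = 8460 W.

Q ≈ 8460 W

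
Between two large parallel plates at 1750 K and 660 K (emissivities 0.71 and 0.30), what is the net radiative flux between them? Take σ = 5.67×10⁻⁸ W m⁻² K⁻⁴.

For two large parallel gray plates, q = σ(T₁⁴ − T₂⁴) / (1/ε₁ + 1/ε₂ − 1).
1/ε₁ + 1/ε₂ − 1 = 1/0.71 + 1/0.30 − 1 = 3.742.
T₁⁴ − T₂⁴ = 9.38×10^12 − 1.90×10^11 = 9.19×10^12 K⁴.
q = 5.67×10⁻⁸ × 9.19×10^12 / 3.742 = 1.39×10^5 W/m².

q ≈ 1.39×10^5 W/m²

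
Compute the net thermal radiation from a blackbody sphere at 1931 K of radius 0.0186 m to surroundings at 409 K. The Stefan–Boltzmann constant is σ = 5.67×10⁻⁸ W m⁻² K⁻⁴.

A = 4πr² = 4π × (0.0186)² = 4.35×10^-3 m².
Q = σA(T⁴ − T_s⁴). T⁴ − T_s⁴ = (1931)⁴ − (409)⁴ = 1.39×10^13 − 2.80×10^10 = 1.39×10^13 K⁴.
Q = 5.67×10⁻⁸ × 4.35×10^-3 × 1.39×10^13 = 3420 W.

Q ≈ 3420 W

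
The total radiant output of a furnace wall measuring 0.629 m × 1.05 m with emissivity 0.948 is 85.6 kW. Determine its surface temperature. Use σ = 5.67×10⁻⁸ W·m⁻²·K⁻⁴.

T ≈ 1250 K

A = 0.629 × 1.05 = 0.660 m².
From P = εσAT⁴, T = (P / εσA)^(1/4) = (85600 / (0.948 × 5.67×10⁻⁸ × 0.660))^(1/4).
T = (2.41×10^12)^(1/4) = 1250 K.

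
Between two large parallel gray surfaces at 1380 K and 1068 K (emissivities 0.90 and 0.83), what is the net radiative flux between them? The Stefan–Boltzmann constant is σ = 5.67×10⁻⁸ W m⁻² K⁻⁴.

For two large parallel gray plates, q = σ(T₁⁴ − T₂⁴) / (1/ε₁ + 1/ε₂ − 1).
1/ε₁ + 1/ε₂ − 1 = 1/0.90 + 1/0.83 − 1 = 1.316.
T₁⁴ − T₂⁴ = 3.63×10^12 − 1.30×10^12 = 2.33×10^12 K⁴.
q = 5.67×10⁻⁸ × 2.33×10^12 / 1.316 = 1.00×10^5 W/m².

q ≈ 1.00×10^5 W/m²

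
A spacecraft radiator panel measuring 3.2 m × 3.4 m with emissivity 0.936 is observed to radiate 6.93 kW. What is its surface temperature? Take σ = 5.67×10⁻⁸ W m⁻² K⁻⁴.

T ≈ 331 K

A = 3.2 × 3.4 = 10.9 m².
From P = εσAT⁴, T = (P / εσA)^(1/4) = (6930 / (0.936 × 5.67×10⁻⁸ × 10.9))^(1/4).
T = (1.20×10^10)^(1/4) = 331 K.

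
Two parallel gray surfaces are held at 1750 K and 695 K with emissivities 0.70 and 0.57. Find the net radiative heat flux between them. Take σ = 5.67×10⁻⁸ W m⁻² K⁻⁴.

q ≈ 2.38×10^5 W/m²

For two large parallel gray plates, q = σ(T₁⁴ − T₂⁴) / (1/ε₁ + 1/ε₂ − 1).
1/ε₁ + 1/ε₂ − 1 = 1/0.70 + 1/0.57 − 1 = 2.183.
T₁⁴ − T₂⁴ = 9.38×10^12 − 2.33×10^11 = 9.15×10^12 K⁴.
q = 5.67×10⁻⁸ × 9.15×10^12 / 2.183 = 2.38×10^5 W/m².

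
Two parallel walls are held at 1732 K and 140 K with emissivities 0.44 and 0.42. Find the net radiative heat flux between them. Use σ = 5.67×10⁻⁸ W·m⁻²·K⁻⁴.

q ≈ 1.40×10^5 W/m²

For two large parallel gray plates, q = σ(T₁⁴ − T₂⁴) / (1/ε₁ + 1/ε₂ − 1).
1/ε₁ + 1/ε₂ − 1 = 1/0.44 + 1/0.42 − 1 = 3.654.
T₁⁴ − T₂⁴ = 9.00×10^12 − 3.84×10^8 = 9.00×10^12 K⁴.
q = 5.67×10⁻⁸ × 9.00×10^12 / 3.654 = 1.40×10^5 W/m².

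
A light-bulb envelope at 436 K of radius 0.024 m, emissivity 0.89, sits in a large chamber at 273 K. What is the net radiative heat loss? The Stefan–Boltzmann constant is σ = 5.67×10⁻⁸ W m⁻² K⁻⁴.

A = 4πr² = 4π × (0.024)² = 7.24×10^-3 m².
Q = εσA(T⁴ − T_s⁴). T⁴ − T_s⁴ = (436)⁴ − (273)⁴ = 3.61×10^10 − 5.55×10^9 = 3.06×10^10 K⁴.
Q = 0.89 × 5.67×10⁻⁸ × 7.24×10^-3 × 3.06×10^10 = 11.2 W.

Q ≈ 11.2 W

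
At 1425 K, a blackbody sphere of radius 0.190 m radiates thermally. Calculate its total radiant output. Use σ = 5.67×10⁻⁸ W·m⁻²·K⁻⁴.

P ≈ 1.06×10^5 W

A = 4πr² = 4π × (0.190)² = 0.454 m².
P = σAT⁴ = 5.67×10⁻⁸ × 0.454 × (1425)⁴ = 5.67×10⁻⁸ × 0.454 × 4.12×10^12.
P = 1.06×10^5 W.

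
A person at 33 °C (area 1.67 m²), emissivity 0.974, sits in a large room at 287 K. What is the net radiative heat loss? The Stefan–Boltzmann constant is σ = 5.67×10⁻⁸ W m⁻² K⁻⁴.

Q ≈ 183 W

Convert: 33 °C = 306 K.
Q = εσA(T⁴ − T_s⁴). T⁴ − T_s⁴ = (306)⁴ − (287)⁴ = 8.77×10^9 − 6.78×10^9 = 1.98×10^9 K⁴.
Q = 0.974 × 5.67×10⁻⁸ × 1.67 × 1.98×10^9 = 183 W.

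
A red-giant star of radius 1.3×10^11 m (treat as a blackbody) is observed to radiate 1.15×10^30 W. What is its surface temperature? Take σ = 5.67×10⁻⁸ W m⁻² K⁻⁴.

T ≈ 3130 K

A = 4πr² = 4π × (1.3×10^11)² = 2.12×10^23 m².
From P = σAT⁴, T = (P / σA)^(1/4) = (1.15×10^30 / (5.67×10⁻⁸ × 2.12×10^23))^(1/4).
T = (9.55×10^13)^(1/4) = 3130 K.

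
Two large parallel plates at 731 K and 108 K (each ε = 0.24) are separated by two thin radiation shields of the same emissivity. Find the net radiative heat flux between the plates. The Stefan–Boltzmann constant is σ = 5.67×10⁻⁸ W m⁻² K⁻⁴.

Each of the 3 gaps contributes resistance (2/ε − 1) = 2/0.24 − 1 = 7.333; total = 22.00.
q = σ(T₁⁴ − T₂⁴) / 22.00 = 5.67×10⁻⁸ × 2.85×10^11 / 22.00 = 736 W/m².

q ≈ 736 W/m²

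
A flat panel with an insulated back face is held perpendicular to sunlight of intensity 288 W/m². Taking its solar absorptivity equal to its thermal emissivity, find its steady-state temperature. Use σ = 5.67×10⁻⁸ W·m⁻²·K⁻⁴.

Absorbed flux αS = emitted flux εσT⁴ (one radiating face); with α = ε, T = (S/σ)^(1/4).
T = (288 / 5.67×10⁻⁸)^(1/4) = (5.08×10^9)^(1/4).
T = 267 K.

T ≈ 267 K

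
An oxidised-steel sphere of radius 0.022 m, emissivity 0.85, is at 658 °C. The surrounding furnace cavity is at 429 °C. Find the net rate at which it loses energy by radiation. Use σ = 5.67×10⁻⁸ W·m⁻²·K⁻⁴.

Q ≈ 149 W

A = 4πr² = 4π × (0.022)² = 6.08×10^-3 m².
Convert: 658 °C = 931 K; 429 °C = 702 K.
Q = εσA(T⁴ − T_s⁴). T⁴ − T_s⁴ = (931)⁴ − (702)⁴ = 7.51×10^11 − 2.43×10^11 = 5.08×10^11 K⁴.
Q = 0.85 × 5.67×10⁻⁸ × 6.08×10^-3 × 5.08×10^11 = 149 W.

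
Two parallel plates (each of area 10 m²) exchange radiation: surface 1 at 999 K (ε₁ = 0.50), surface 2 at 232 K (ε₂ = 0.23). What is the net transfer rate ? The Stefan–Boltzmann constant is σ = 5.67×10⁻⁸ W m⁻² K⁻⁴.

Q ≈ 1.05×10^5 W

For two large parallel gray plates, q = σ(T₁⁴ − T₂⁴) / (1/ε₁ + 1/ε₂ − 1).
1/ε₁ + 1/ε₂ − 1 = 1/0.50 + 1/0.23 − 1 = 5.348.
T₁⁴ − T₂⁴ = 9.96×10^11 − 2.90×10^9 = 9.93×10^11 K⁴.
q = 5.67×10⁻⁸ × 9.93×10^11 / 5.348 = 10500 W/m².
Q = q·A = 10500 × 10 = 1.05×10^5 W.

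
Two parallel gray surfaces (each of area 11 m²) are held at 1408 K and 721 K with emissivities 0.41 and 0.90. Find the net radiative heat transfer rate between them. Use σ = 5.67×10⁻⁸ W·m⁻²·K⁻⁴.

For two large parallel gray plates, q = σ(T₁⁴ − T₂⁴) / (1/ε₁ + 1/ε₂ − 1).
1/ε₁ + 1/ε₂ − 1 = 1/0.41 + 1/0.90 − 1 = 2.550.
T₁⁴ − T₂⁴ = 3.93×10^12 − 2.70×10^11 = 3.66×10^12 K⁴.
q = 5.67×10⁻⁸ × 3.66×10^12 / 2.550 = 81400 W/m².
Q = q·A = 81400 × 11 = 8.95×10^5 W.

Q ≈ 8.95×10^5 W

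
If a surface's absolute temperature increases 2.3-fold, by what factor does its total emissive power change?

P ∝ T⁴, so the power scales as (2.3)⁴ = 28.0.

factor ≈ 28.0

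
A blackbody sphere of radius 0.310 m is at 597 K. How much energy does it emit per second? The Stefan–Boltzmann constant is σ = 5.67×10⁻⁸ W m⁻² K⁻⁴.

P ≈ 8700 W

A = 4πr² = 4π × (0.310)² = 1.21 m².
P = σAT⁴ = 5.67×10⁻⁸ × 1.21 × (597)⁴ = 5.67×10⁻⁸ × 1.21 × 1.27×10^11.
P = 8700 W.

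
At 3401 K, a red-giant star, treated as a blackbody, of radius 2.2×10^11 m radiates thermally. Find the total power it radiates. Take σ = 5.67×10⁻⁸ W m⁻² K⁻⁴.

P ≈ 4.61×10^30 W

A = 4πr² = 4π × (2.2×10^11)² = 6.08×10^23 m².
P = σAT⁴ = 5.67×10⁻⁸ × 6.08×10^23 × (3401)⁴ = 5.67×10⁻⁸ × 6.08×10^23 × 1.34×10^14.
P = 4.61×10^30 W.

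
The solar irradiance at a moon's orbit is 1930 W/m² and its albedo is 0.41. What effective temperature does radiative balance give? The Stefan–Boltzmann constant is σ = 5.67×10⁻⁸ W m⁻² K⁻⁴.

T ≈ 266 K

Power absorbed = (1−a)S·πR²; power emitted = 4πR²σT⁴. Equating and cancelling πR²:
T = ((1−a)S / 4σ)^(1/4) = (1140 / (4 × 5.67×10⁻⁸))^(1/4) = (5.02×10^9)^(1/4).
T = 266 K.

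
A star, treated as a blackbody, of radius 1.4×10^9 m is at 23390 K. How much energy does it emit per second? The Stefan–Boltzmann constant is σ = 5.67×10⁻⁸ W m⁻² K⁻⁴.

A = 4πr² = 4π × (1.4×10^9)² = 2.46×10^19 m².
P = σAT⁴ = 5.67×10⁻⁸ × 2.46×10^19 × (23390)⁴ = 5.67×10⁻⁸ × 2.46×10^19 × 2.99×10^17.
P = 4.18×10^29 W.

P ≈ 4.18×10^29 W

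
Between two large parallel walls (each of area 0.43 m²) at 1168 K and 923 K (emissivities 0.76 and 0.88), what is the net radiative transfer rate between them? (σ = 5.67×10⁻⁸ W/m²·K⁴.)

For two large parallel gray plates, q = σ(T₁⁴ − T₂⁴) / (1/ε₁ + 1/ε₂ − 1).
1/ε₁ + 1/ε₂ − 1 = 1/0.76 + 1/0.88 − 1 = 1.452.
T₁⁴ − T₂⁴ = 1.86×10^12 − 7.26×10^11 = 1.14×10^12 K⁴.
q = 5.67×10⁻⁸ × 1.14×10^12 / 1.452 = 44300 W/m².
Q = q·A = 44300 × 0.43 = 19100 W.

Q ≈ 19100 W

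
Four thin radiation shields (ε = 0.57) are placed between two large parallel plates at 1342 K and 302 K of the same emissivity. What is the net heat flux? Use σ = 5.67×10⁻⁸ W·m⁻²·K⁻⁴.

q ≈ 14600 W/m²

Each of the 5 gaps contributes resistance (2/ε − 1) = 2/0.57 − 1 = 2.509; total = 12.54.
q = σ(T₁⁴ − T₂⁴) / 12.54 = 5.67×10⁻⁸ × 3.24×10^12 / 12.54 = 14600 W/m².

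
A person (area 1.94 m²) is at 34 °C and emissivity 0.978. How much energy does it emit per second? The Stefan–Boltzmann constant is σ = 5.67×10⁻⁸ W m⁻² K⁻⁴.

34 °C = 307 K.
P = εσAT⁴ = 0.978 × 5.67×10⁻⁸ × 1.94 × (307)⁴ = 0.978 × 5.67×10⁻⁸ × 1.94 × 8.88×10^9.
P = 956 W.

P ≈ 956 W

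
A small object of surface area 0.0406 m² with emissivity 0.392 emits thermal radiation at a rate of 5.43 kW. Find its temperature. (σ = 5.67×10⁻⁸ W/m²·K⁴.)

From P = εσAT⁴, T = (P / εσA)^(1/4) = (5430 / (0.392 × 5.67×10⁻⁸ × 0.0406))^(1/4).
T = (6.02×10^12)^(1/4) = 1570 K.

T ≈ 1570 K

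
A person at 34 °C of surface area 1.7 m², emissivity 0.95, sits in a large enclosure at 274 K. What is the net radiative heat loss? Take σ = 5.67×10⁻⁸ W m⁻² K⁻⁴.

Convert: 34 °C = 307 K.
Q = εσA(T⁴ − T_s⁴). T⁴ − T_s⁴ = (307)⁴ − (274)⁴ = 8.88×10^9 − 5.64×10^9 = 3.25×10^9 K⁴.
Q = 0.95 × 5.67×10⁻⁸ × 1.70 × 3.25×10^9 = 297 W.

Q ≈ 297 W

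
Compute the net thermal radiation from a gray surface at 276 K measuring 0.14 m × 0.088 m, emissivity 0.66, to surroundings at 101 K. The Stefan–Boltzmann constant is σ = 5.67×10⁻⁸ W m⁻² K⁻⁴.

Q ≈ 2.63 W

A = 0.14 × 0.088 = 0.0123 m².
Q = εσA(T⁴ − T_s⁴). T⁴ − T_s⁴ = (276)⁴ − (101)⁴ = 5.80×10^9 − 1.04×10^8 = 5.70×10^9 K⁴.
Q = 0.66 × 5.67×10⁻⁸ × 0.0123 × 5.70×10^9 = 2.63 W.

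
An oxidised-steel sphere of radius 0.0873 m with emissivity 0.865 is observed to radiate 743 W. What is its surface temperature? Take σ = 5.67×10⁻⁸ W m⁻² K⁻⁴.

A = 4πr² = 4π × (0.0873)² = 0.0958 m².
From P = εσAT⁴, T = (P / εσA)^(1/4) = (743 / (0.865 × 5.67×10⁻⁸ × 0.0958))^(1/4).
T = (1.58×10^11)^(1/4) = 631 K.

T ≈ 631 K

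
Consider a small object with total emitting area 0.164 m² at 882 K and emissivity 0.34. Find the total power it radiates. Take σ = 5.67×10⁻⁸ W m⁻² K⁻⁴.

P = εσAT⁴ = 0.34 × 5.67×10⁻⁸ × 0.164 × (882)⁴ = 0.34 × 5.67×10⁻⁸ × 0.164 × 6.05×10^11.
P = 1910 W.

P ≈ 1910 W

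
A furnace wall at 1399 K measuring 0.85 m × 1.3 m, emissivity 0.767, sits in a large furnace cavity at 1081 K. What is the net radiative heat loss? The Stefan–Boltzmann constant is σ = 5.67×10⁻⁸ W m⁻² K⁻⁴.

Q ≈ 1.18×10^5 W

A = 0.85 × 1.3 = 1.10 m².
Q = εσA(T⁴ − T_s⁴). T⁴ − T_s⁴ = (1399)⁴ − (1081)⁴ = 3.83×10^12 − 1.37×10^12 = 2.47×10^12 K⁴.
Q = 0.767 × 5.67×10⁻⁸ × 1.10 × 2.47×10^12 = 1.18×10^5 W.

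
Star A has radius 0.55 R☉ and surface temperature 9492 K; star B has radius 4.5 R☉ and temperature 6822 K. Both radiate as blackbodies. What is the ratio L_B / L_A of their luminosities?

L_B/L_A ≈ 17.9

L = 4πR²σT⁴ ∝ R²T⁴, so L_B/L_A = (4.5/0.55)² × (6822/9492)⁴ = 66.9 × 0.267 = 17.9.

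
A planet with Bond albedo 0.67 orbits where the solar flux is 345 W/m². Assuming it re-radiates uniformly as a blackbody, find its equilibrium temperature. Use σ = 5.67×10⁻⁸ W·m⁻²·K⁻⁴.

T ≈ 150 K

Power absorbed = (1−a)S·πR²; power emitted = 4πR²σT⁴. Equating and cancelling πR²:
T = ((1−a)S / 4σ)^(1/4) = (114 / (4 × 5.67×10⁻⁸))^(1/4) = (5.02×10^8)^(1/4).
T = 150 K.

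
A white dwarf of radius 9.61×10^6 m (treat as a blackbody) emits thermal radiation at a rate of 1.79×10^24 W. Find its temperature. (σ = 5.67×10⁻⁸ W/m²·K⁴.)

T ≈ 12800 K

A = 4πr² = 4π × (9.61×10^6)² = 1.16×10^15 m².
From P = σAT⁴, T = (P / σA)^(1/4) = (1.79×10^24 / (5.67×10⁻⁸ × 1.16×10^15))^(1/4).
T = (2.72×10^16)^(1/4) = 12800 K.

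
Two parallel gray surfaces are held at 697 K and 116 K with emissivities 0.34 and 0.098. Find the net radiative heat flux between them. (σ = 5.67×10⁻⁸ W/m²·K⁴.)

For two large parallel gray plates, q = σ(T₁⁴ − T₂⁴) / (1/ε₁ + 1/ε₂ − 1).
1/ε₁ + 1/ε₂ − 1 = 1/0.34 + 1/0.098 − 1 = 12.15.
T₁⁴ − T₂⁴ = 2.36×10^11 − 1.81×10^8 = 2.36×10^11 K⁴.
q = 5.67×10⁻⁸ × 2.36×10^11 / 12.15 = 1100 W/m².

q ≈ 1100 W/m²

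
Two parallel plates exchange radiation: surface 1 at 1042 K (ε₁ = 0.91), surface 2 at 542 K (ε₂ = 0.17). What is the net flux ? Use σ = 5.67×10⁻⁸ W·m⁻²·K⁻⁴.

For two large parallel gray plates, q = σ(T₁⁴ − T₂⁴) / (1/ε₁ + 1/ε₂ − 1).
1/ε₁ + 1/ε₂ − 1 = 1/0.91 + 1/0.17 − 1 = 5.981.
T₁⁴ − T₂⁴ = 1.18×10^12 − 8.63×10^10 = 1.09×10^12 K⁴.
q = 5.67×10⁻⁸ × 1.09×10^12 / 5.981 = 10400 W/m².

q ≈ 10400 W/m²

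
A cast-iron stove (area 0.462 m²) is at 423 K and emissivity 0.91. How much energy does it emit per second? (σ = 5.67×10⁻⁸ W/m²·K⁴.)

P ≈ 763 W

Stefan–Boltzmann: P = εσAT⁴ = 0.91 × 5.67×10⁻⁸ × 0.462 × (423)⁴ = 0.91 × 5.67×10⁻⁸ × 0.462 × 3.20×10^10.
P = 763 W.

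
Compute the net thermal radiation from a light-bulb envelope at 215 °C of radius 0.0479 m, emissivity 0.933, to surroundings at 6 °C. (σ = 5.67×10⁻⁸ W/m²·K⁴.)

Q ≈ 77.3 W

A = 4πr² = 4π × (0.0479)² = 0.0288 m².
Convert: 215 °C = 488 K; 6 °C = 279 K.
Q = εσA(T⁴ − T_s⁴). T⁴ − T_s⁴ = (488)⁴ − (279)⁴ = 5.67×10^10 − 6.06×10^9 = 5.07×10^10 K⁴.
Q = 0.933 × 5.67×10⁻⁸ × 0.0288 × 5.07×10^10 = 77.3 W.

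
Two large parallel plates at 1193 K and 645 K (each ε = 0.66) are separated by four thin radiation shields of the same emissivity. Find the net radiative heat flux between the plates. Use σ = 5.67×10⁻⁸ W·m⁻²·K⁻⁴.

Each of the 5 gaps contributes resistance (2/ε − 1) = 2/0.66 − 1 = 2.030; total = 10.15.
q = σ(T₁⁴ − T₂⁴) / 10.15 = 5.67×10⁻⁸ × 1.85×10^12 / 10.15 = 10300 W/m².

q ≈ 10300 W/m²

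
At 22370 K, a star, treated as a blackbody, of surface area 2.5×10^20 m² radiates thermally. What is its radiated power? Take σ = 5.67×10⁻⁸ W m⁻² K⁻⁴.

P ≈ 3.55×10^30 W

P = σAT⁴ = 5.67×10⁻⁸ × 2.50×10^20 × (22370)⁴ = 5.67×10⁻⁸ × 2.50×10^20 × 2.50×10^17.
P = 3.55×10^30 W.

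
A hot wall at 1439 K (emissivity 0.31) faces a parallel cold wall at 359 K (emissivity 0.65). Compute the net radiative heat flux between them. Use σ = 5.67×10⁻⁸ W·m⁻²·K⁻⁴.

For two large parallel gray plates, q = σ(T₁⁴ − T₂⁴) / (1/ε₁ + 1/ε₂ − 1).
1/ε₁ + 1/ε₂ − 1 = 1/0.31 + 1/0.65 − 1 = 3.764.
T₁⁴ − T₂⁴ = 4.29×10^12 − 1.66×10^10 = 4.27×10^12 K⁴.
q = 5.67×10⁻⁸ × 4.27×10^12 / 3.764 = 64300 W/m².

q ≈ 64300 W/m²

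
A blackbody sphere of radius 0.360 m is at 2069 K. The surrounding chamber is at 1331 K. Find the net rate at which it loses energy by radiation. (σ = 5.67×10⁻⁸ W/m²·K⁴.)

Q ≈ 1.40×10^6 W

A = 4πr² = 4π × (0.360)² = 1.63 m².
Q = σA(T⁴ − T_s⁴). T⁴ − T_s⁴ = (2069)⁴ − (1331)⁴ = 1.83×10^13 − 3.14×10^12 = 1.52×10^13 K⁴.
Q = 5.67×10⁻⁸ × 1.63 × 1.52×10^13 = 1.40×10^6 W.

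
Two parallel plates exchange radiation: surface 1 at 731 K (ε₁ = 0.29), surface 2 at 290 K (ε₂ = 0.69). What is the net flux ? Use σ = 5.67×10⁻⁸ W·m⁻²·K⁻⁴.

For two large parallel gray plates, q = σ(T₁⁴ − T₂⁴) / (1/ε₁ + 1/ε₂ − 1).
1/ε₁ + 1/ε₂ − 1 = 1/0.29 + 1/0.69 − 1 = 3.898.
T₁⁴ − T₂⁴ = 2.86×10^11 − 7.07×10^9 = 2.78×10^11 K⁴.
q = 5.67×10⁻⁸ × 2.78×10^11 / 3.898 = 4050 W/m².

q ≈ 4050 W/m²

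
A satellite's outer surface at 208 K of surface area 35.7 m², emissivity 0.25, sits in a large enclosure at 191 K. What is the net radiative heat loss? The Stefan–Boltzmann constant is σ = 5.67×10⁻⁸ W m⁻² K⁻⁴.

Q = εσA(T⁴ − T_s⁴). T⁴ − T_s⁴ = (208)⁴ − (191)⁴ = 1.87×10^9 − 1.33×10^9 = 5.41×10^8 K⁴.
Q = 0.25 × 5.67×10⁻⁸ × 35.7 × 5.41×10^8 = 274 W.

Q ≈ 274 W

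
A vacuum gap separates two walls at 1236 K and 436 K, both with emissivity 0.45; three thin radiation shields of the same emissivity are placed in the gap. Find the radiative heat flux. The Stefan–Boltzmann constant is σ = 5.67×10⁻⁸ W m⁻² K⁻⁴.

Each of the 4 gaps contributes resistance (2/ε − 1) = 2/0.45 − 1 = 3.444; total = 13.78.
q = σ(T₁⁴ − T₂⁴) / 13.78 = 5.67×10⁻⁸ × 2.30×10^12 / 13.78 = 9460 W/m².

q ≈ 9460 W/m²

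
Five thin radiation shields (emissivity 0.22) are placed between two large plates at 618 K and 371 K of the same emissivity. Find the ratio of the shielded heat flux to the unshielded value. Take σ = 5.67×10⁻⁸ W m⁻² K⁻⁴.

ratio ≈ 0.167

With N identical shields there are N+1 = 6 gaps in series, each with the same radiative resistance, so the flux falls to 1/(N+1) of its unshielded value.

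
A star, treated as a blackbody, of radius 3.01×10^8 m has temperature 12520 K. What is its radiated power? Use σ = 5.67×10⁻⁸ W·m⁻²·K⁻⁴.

A = 4πr² = 4π × (3.01×10^8)² = 1.14×10^18 m².
P = σAT⁴ = 5.67×10⁻⁸ × 1.14×10^18 × (12520)⁴ = 5.67×10⁻⁸ × 1.14×10^18 × 2.46×10^16.
P = 1.59×10^27 W.

P ≈ 1.59×10^27 W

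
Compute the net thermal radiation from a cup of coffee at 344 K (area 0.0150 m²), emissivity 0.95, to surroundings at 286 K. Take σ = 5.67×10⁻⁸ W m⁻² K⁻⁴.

Q = εσA(T⁴ − T_s⁴). T⁴ − T_s⁴ = (344)⁴ − (286)⁴ = 1.40×10^10 − 6.69×10^9 = 7.31×10^9 K⁴.
Q = 0.95 × 5.67×10⁻⁸ × 0.0150 × 7.31×10^9 = 5.91 W.

Q ≈ 5.91 W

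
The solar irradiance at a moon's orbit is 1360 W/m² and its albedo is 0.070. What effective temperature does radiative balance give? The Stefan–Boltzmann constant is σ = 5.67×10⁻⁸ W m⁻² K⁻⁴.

T ≈ 273 K

Power absorbed = (1−a)S·πR²; power emitted = 4πR²σT⁴. Equating and cancelling πR²:
T = ((1−a)S / 4σ)^(1/4) = (1260 / (4 × 5.67×10⁻⁸))^(1/4) = (5.58×10^9)^(1/4).
T = 273 K.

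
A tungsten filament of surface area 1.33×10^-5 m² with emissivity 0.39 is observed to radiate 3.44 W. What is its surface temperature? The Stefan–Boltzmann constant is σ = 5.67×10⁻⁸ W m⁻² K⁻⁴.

T ≈ 1850 K

From P = εσAT⁴, T = (P / εσA)^(1/4) = (3.44 / (0.39 × 5.67×10⁻⁸ × 1.33×10^-5))^(1/4).
T = (1.17×10^13)^(1/4) = 1850 K.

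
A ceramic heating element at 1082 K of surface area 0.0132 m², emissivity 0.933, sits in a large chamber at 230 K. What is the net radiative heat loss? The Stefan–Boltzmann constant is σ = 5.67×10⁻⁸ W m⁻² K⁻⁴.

Q ≈ 955 W

Q = εσA(T⁴ − T_s⁴). T⁴ − T_s⁴ = (1082)⁴ − (230)⁴ = 1.37×10^12 − 2.80×10^9 = 1.37×10^12 K⁴.
Q = 0.933 × 5.67×10⁻⁸ × 0.0132 × 1.37×10^12 = 955 W.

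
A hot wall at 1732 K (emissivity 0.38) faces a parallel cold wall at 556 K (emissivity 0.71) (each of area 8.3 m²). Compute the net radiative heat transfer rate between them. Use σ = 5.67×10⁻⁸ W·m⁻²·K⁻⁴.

For two large parallel gray plates, q = σ(T₁⁴ − T₂⁴) / (1/ε₁ + 1/ε₂ − 1).
1/ε₁ + 1/ε₂ − 1 = 1/0.38 + 1/0.71 − 1 = 3.040.
T₁⁴ − T₂⁴ = 9.00×10^12 − 9.56×10^10 = 8.90×10^12 K⁴.
q = 5.67×10⁻⁸ × 8.90×10^12 / 3.040 = 1.66×10^5 W/m².
Q = q·A = 1.66×10^5 × 8.3 = 1.38×10^6 W.

Q ≈ 1.38×10^6 W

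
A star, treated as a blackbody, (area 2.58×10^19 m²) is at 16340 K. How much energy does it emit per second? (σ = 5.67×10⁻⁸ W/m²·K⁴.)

P ≈ 1.04×10^29 W

P = σAT⁴ = 5.67×10⁻⁸ × 2.58×10^19 × (16340)⁴ = 5.67×10⁻⁸ × 2.58×10^19 × 7.13×10^16.
P = 1.04×10^29 W.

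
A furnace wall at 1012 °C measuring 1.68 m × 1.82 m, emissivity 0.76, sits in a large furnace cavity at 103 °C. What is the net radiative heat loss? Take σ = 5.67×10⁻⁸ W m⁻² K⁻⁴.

Q ≈ 3.57×10^5 W

A = 1.68 × 1.82 = 3.06 m².
Convert: 1012 °C = 1285 K; 103 °C = 376 K.
Q = εσA(T⁴ − T_s⁴). T⁴ − T_s⁴ = (1285)⁴ − (376)⁴ = 2.73×10^12 − 2.00×10^10 = 2.71×10^12 K⁴.
Q = 0.76 × 5.67×10⁻⁸ × 3.06 × 2.71×10^12 = 3.57×10^5 W.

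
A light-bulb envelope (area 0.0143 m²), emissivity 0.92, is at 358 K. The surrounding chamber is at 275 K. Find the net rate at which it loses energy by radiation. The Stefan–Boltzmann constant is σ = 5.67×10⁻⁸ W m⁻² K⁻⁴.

Q ≈ 7.99 W

Q = εσA(T⁴ − T_s⁴). T⁴ − T_s⁴ = (358)⁴ − (275)⁴ = 1.64×10^10 − 5.72×10^9 = 1.07×10^10 K⁴.
Q = 0.92 × 5.67×10⁻⁸ × 0.0143 × 1.07×10^10 = 7.99 W.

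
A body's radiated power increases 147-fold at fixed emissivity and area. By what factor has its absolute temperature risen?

P ∝ T⁴ ⇒ T ∝ P^(1/4), so T scales by (147)^(1/4) = 3.48.

factor ≈ 3.48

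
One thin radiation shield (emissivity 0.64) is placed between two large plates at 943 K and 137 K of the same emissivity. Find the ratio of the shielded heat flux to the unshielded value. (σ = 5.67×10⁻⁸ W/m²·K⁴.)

ratio ≈ 0.500

With N identical shields there are N+1 = 2 gaps in series, each with the same radiative resistance, so the flux falls to 1/(N+1) of its unshielded value.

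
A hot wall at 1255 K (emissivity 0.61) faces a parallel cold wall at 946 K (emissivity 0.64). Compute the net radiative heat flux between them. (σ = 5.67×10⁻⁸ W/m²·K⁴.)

q ≈ 43300 W/m²

For two large parallel gray plates, q = σ(T₁⁴ − T₂⁴) / (1/ε₁ + 1/ε₂ − 1).
1/ε₁ + 1/ε₂ − 1 = 1/0.61 + 1/0.64 − 1 = 2.202.
T₁⁴ − T₂⁴ = 2.48×10^12 − 8.01×10^11 = 1.68×10^12 K⁴.
q = 5.67×10⁻⁸ × 1.68×10^12 / 2.202 = 43300 W/m².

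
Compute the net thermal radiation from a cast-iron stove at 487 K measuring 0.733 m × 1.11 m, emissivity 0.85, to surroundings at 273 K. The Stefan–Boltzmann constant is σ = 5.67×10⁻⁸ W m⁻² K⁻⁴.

A = 0.733 × 1.11 = 0.814 m².
Q = εσA(T⁴ − T_s⁴). T⁴ − T_s⁴ = (487)⁴ − (273)⁴ = 5.62×10^10 − 5.55×10^9 = 5.07×10^10 K⁴.
Q = 0.85 × 5.67×10⁻⁸ × 0.814 × 5.07×10^10 = 1990 W.

Q ≈ 1990 W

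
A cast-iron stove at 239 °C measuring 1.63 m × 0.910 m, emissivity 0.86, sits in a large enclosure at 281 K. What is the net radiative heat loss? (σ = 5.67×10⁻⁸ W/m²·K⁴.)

A = 1.63 × 0.910 = 1.48 m².
Convert: 239 °C = 512 K.
Q = εσA(T⁴ − T_s⁴). T⁴ − T_s⁴ = (512)⁴ − (281)⁴ = 6.87×10^10 − 6.23×10^9 = 6.25×10^10 K⁴.
Q = 0.86 × 5.67×10⁻⁸ × 1.48 × 6.25×10^10 = 4520 W.

Q ≈ 4520 W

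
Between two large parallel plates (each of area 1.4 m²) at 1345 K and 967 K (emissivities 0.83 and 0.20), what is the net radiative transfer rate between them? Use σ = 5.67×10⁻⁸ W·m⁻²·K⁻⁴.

Q ≈ 36600 W

For two large parallel gray plates, q = σ(T₁⁴ − T₂⁴) / (1/ε₁ + 1/ε₂ − 1).
1/ε₁ + 1/ε₂ − 1 = 1/0.83 + 1/0.20 − 1 = 5.205.
T₁⁴ − T₂⁴ = 3.27×10^12 − 8.74×10^11 = 2.40×10^12 K⁴.
q = 5.67×10⁻⁸ × 2.40×10^12 / 5.205 = 26100 W/m².
Q = q·A = 26100 × 1.4 = 36600 W.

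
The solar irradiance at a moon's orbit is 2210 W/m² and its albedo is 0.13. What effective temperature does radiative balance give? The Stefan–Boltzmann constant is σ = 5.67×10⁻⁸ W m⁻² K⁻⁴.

Power absorbed = (1−a)S·πR²; power emitted = 4πR²σT⁴. Equating and cancelling πR²:
T = ((1−a)S / 4σ)^(1/4) = (1920 / (4 × 5.67×10⁻⁸))^(1/4) = (8.48×10^9)^(1/4).
T = 303 K.

T ≈ 303 K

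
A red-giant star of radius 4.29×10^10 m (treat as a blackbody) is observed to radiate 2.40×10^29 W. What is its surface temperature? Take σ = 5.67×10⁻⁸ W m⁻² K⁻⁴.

A = 4πr² = 4π × (4.29×10^10)² = 2.31×10^22 m².
From P = σAT⁴, T = (P / σA)^(1/4) = (2.40×10^29 / (5.67×10⁻⁸ × 2.31×10^22))^(1/4).
T = (1.83×10^14)^(1/4) = 3680 K.

T ≈ 3680 K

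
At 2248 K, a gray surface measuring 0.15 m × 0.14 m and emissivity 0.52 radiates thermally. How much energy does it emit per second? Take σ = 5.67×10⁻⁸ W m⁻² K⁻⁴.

P ≈ 15800 W

A = 0.15 × 0.14 = 0.0210 m².
Stefan–Boltzmann: P = εσAT⁴ = 0.52 × 5.67×10⁻⁸ × 0.0210 × (2248)⁴ = 0.52 × 5.67×10⁻⁸ × 0.0210 × 2.55×10^13.
P = 15800 W.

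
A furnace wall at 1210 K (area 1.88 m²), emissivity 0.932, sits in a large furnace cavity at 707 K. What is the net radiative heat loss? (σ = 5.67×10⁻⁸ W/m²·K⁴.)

Q = εσA(T⁴ − T_s⁴). T⁴ − T_s⁴ = (1210)⁴ − (707)⁴ = 2.14×10^12 − 2.50×10^11 = 1.89×10^12 K⁴.
Q = 0.932 × 5.67×10⁻⁸ × 1.88 × 1.89×10^12 = 1.88×10^5 W.

Q ≈ 1.88×10^5 W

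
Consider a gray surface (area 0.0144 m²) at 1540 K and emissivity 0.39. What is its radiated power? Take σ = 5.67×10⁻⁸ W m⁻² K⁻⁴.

P ≈ 1790 W

Stefan–Boltzmann: P = εσAT⁴ = 0.39 × 5.67×10⁻⁸ × 0.0144 × (1540)⁴ = 0.39 × 5.67×10⁻⁸ × 0.0144 × 5.62×10^12.
P = 1790 W.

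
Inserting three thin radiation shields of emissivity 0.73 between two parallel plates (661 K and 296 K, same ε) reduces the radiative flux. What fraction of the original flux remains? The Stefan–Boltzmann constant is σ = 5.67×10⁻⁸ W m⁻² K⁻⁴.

ratio ≈ 0.250

With N identical shields there are N+1 = 4 gaps in series, each with the same radiative resistance, so the flux falls to 1/(N+1) of its unshielded value.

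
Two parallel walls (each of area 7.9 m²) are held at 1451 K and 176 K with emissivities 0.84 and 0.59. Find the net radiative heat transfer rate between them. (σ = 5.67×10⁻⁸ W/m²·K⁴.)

Q ≈ 1.05×10^6 W

For two large parallel gray plates, q = σ(T₁⁴ − T₂⁴) / (1/ε₁ + 1/ε₂ − 1).
1/ε₁ + 1/ε₂ − 1 = 1/0.84 + 1/0.59 − 1 = 1.885.
T₁⁴ − T₂⁴ = 4.43×10^12 − 9.60×10^8 = 4.43×10^12 K⁴.
q = 5.67×10⁻⁸ × 4.43×10^12 / 1.885 = 1.33×10^5 W/m².
Q = q·A = 1.33×10^5 × 7.9 = 1.05×10^6 W.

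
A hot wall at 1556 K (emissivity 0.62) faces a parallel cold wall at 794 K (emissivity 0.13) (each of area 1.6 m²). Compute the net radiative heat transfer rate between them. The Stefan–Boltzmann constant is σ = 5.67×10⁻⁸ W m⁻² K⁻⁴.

Q ≈ 59700 W

For two large parallel gray plates, q = σ(T₁⁴ − T₂⁴) / (1/ε₁ + 1/ε₂ − 1).
1/ε₁ + 1/ε₂ − 1 = 1/0.62 + 1/0.13 − 1 = 8.305.
T₁⁴ − T₂⁴ = 5.86×10^12 − 3.97×10^11 = 5.46×10^12 K⁴.
q = 5.67×10⁻⁸ × 5.46×10^12 / 8.305 = 37300 W/m².
Q = q·A = 37300 × 1.6 = 59700 W.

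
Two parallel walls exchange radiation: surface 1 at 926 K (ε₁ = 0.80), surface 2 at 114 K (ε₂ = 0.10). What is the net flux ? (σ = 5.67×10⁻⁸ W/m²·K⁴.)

q ≈ 4070 W/m²

For two large parallel gray plates, q = σ(T₁⁴ − T₂⁴) / (1/ε₁ + 1/ε₂ − 1).
1/ε₁ + 1/ε₂ − 1 = 1/0.80 + 1/0.10 − 1 = 10.25.
T₁⁴ − T₂⁴ = 7.35×10^11 − 1.69×10^8 = 7.35×10^11 K⁴.
q = 5.67×10⁻⁸ × 7.35×10^11 / 10.25 = 4070 W/m².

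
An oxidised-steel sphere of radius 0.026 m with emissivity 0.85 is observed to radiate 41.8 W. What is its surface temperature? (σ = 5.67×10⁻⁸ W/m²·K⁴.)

T ≈ 565 K

A = 4πr² = 4π × (0.026)² = 8.49×10^-3 m².
From P = εσAT⁴, T = (P / εσA)^(1/4) = (41.8 / (0.85 × 5.67×10⁻⁸ × 8.49×10^-3))^(1/4).
T = (1.02×10^11)^(1/4) = 565 K.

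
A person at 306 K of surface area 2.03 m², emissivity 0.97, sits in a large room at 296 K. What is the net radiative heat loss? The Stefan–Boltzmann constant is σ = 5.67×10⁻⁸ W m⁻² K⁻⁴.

Q = εσA(T⁴ − T_s⁴). T⁴ − T_s⁴ = (306)⁴ − (296)⁴ = 8.77×10^9 − 7.68×10^9 = 1.09×10^9 K⁴.
Q = 0.97 × 5.67×10⁻⁸ × 2.03 × 1.09×10^9 = 122 W.

Q ≈ 122 W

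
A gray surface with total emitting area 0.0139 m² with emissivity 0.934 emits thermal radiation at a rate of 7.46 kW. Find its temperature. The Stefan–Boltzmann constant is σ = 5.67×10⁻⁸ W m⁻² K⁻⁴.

From P = εσAT⁴, T = (P / εσA)^(1/4) = (7460 / (0.934 × 5.67×10⁻⁸ × 0.0139))^(1/4).
T = (1.01×10^13)^(1/4) = 1780 K.

T ≈ 1780 K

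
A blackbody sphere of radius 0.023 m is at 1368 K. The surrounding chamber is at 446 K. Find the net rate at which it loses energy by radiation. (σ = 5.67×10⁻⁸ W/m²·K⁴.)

Q ≈ 1310 W

A = 4πr² = 4π × (0.023)² = 6.65×10^-3 m².
Q = σA(T⁴ − T_s⁴). T⁴ − T_s⁴ = (1368)⁴ − (446)⁴ = 3.50×10^12 − 3.96×10^10 = 3.46×10^12 K⁴.
Q = 5.67×10⁻⁸ × 6.65×10^-3 × 3.46×10^12 = 1310 W.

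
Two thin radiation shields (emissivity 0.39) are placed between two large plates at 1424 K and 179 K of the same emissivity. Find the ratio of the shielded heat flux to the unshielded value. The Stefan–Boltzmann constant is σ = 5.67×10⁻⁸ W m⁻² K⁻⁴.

With N identical shields there are N+1 = 3 gaps in series, each with the same radiative resistance, so the flux falls to 1/(N+1) of its unshielded value.

ratio ≈ 0.333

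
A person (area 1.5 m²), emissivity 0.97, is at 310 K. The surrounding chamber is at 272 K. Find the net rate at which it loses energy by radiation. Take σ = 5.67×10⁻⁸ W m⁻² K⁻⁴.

Q = εσA(T⁴ − T_s⁴). T⁴ − T_s⁴ = (310)⁴ − (272)⁴ = 9.24×10^9 − 5.47×10^9 = 3.76×10^9 K⁴.
Q = 0.97 × 5.67×10⁻⁸ × 1.50 × 3.76×10^9 = 310 W.

Q ≈ 310 W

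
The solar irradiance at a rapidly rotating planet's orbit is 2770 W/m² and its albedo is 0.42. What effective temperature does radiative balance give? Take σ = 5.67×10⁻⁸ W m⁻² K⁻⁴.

Power absorbed = (1−a)S·πR²; power emitted = 4πR²σT⁴. Equating and cancelling πR²:
T = ((1−a)S / 4σ)^(1/4) = (1610 / (4 × 5.67×10⁻⁸))^(1/4) = (7.08×10^9)^(1/4).
T = 290 K.

T ≈ 290 K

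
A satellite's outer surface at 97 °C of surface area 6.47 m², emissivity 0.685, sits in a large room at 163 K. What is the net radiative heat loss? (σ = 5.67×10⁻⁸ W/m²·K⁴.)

Q ≈ 4530 W

Convert: 97 °C = 370 K.
Q = εσA(T⁴ − T_s⁴). T⁴ − T_s⁴ = (370)⁴ − (163)⁴ = 1.87×10^10 − 7.06×10^8 = 1.80×10^10 K⁴.
Q = 0.685 × 5.67×10⁻⁸ × 6.47 × 1.80×10^10 = 4530 W.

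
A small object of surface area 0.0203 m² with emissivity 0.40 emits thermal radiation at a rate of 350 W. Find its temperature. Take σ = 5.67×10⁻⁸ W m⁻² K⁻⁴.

From P = εσAT⁴, T = (P / εσA)^(1/4) = (350 / (0.40 × 5.67×10⁻⁸ × 0.0203))^(1/4).
T = (7.60×10^11)^(1/4) = 934 K.

T ≈ 934 K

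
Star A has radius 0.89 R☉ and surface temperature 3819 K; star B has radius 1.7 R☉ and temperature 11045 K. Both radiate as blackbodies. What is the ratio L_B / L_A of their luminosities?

L = 4πR²σT⁴ ∝ R²T⁴, so L_B/L_A = (1.7/0.89)² × (11045/3819)⁴ = 3.65 × 70.0 = 255.

L_B/L_A ≈ 255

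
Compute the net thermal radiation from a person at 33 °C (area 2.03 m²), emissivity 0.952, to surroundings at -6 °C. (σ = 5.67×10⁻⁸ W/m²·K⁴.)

Convert: 33 °C = 306 K; -6 °C = 267 K.
Q = εσA(T⁴ − T_s⁴). T⁴ − T_s⁴ = (306)⁴ − (267)⁴ = 8.77×10^9 − 5.08×10^9 = 3.69×10^9 K⁴.
Q = 0.952 × 5.67×10⁻⁸ × 2.03 × 3.69×10^9 = 404 W.

Q ≈ 404 W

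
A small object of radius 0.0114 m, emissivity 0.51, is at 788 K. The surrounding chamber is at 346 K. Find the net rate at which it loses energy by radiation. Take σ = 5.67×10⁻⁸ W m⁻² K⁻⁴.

A = 4πr² = 4π × (0.0114)² = 1.63×10^-3 m².
Q = εσA(T⁴ − T_s⁴). T⁴ − T_s⁴ = (788)⁴ − (346)⁴ = 3.86×10^11 − 1.43×10^10 = 3.71×10^11 K⁴.
Q = 0.51 × 5.67×10⁻⁸ × 1.63×10^-3 × 3.71×10^11 = 17.5 W.

Q ≈ 17.5 W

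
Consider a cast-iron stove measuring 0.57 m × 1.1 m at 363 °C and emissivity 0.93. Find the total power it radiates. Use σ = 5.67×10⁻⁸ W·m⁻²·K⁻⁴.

A = 0.57 × 1.1 = 0.627 m².
363 °C = 636 K.
P = εσAT⁴ = 0.93 × 5.67×10⁻⁸ × 0.627 × (636)⁴ = 0.93 × 5.67×10⁻⁸ × 0.627 × 1.64×10^11.
P = 5410 W.

P ≈ 5410 W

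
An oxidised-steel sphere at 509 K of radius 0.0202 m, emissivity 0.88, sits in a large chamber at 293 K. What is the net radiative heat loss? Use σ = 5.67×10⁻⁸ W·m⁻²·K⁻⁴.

A = 4πr² = 4π × (0.0202)² = 5.13×10^-3 m².
Q = εσA(T⁴ − T_s⁴). T⁴ − T_s⁴ = (509)⁴ − (293)⁴ = 6.71×10^10 − 7.37×10^9 = 5.98×10^10 K⁴.
Q = 0.88 × 5.67×10⁻⁸ × 5.13×10^-3 × 5.98×10^10 = 15.3 W.

Q ≈ 15.3 W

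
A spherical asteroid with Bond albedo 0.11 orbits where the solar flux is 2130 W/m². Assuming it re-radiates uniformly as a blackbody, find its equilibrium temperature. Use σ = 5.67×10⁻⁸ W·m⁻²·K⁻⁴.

T ≈ 302 K

Power absorbed = (1−a)S·πR²; power emitted = 4πR²σT⁴. Equating and cancelling πR²:
T = ((1−a)S / 4σ)^(1/4) = (1900 / (4 × 5.67×10⁻⁸))^(1/4) = (8.36×10^9)^(1/4).
T = 302 K.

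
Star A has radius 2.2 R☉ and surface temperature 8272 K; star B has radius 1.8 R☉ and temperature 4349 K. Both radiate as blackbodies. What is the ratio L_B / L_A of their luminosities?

L_B/L_A ≈ 0.0511

L = 4πR²σT⁴ ∝ R²T⁴, so L_B/L_A = (1.8/2.2)² × (4349/8272)⁴ = 0.669 × 0.0764 = 0.0511.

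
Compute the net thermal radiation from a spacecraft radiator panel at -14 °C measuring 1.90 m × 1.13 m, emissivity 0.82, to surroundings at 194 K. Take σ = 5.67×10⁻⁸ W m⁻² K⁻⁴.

A = 1.90 × 1.13 = 2.15 m².
Convert: -14 °C = 259 K.
Q = εσA(T⁴ − T_s⁴). T⁴ − T_s⁴ = (259)⁴ − (194)⁴ = 4.50×10^9 − 1.42×10^9 = 3.08×10^9 K⁴.
Q = 0.82 × 5.67×10⁻⁸ × 2.15 × 3.08×10^9 = 308 W.

Q ≈ 308 W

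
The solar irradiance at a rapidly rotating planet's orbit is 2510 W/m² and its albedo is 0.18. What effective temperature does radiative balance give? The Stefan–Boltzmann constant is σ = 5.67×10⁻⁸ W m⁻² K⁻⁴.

Power absorbed = (1−a)S·πR²; power emitted = 4πR²σT⁴. Equating and cancelling πR²:
T = ((1−a)S / 4σ)^(1/4) = (2060 / (4 × 5.67×10⁻⁸))^(1/4) = (9.07×10^9)^(1/4).
T = 309 K.

T ≈ 309 K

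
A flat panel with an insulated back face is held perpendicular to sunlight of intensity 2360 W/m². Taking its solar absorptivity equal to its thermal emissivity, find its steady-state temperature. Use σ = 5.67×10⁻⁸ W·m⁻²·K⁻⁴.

T ≈ 452 K

Absorbed flux αS = emitted flux εσT⁴ (one radiating face); with α = ε, T = (S/σ)^(1/4).
T = (2360 / 5.67×10⁻⁸)^(1/4) = (4.16×10^10)^(1/4).
T = 452 K.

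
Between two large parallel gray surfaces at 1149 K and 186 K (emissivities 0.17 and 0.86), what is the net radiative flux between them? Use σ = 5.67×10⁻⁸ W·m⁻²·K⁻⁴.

q ≈ 16300 W/m²

For two large parallel gray plates, q = σ(T₁⁴ − T₂⁴) / (1/ε₁ + 1/ε₂ − 1).
1/ε₁ + 1/ε₂ − 1 = 1/0.17 + 1/0.86 − 1 = 6.045.
T₁⁴ − T₂⁴ = 1.74×10^12 − 1.20×10^9 = 1.74×10^12 K⁴.
q = 5.67×10⁻⁸ × 1.74×10^12 / 6.045 = 16300 W/m².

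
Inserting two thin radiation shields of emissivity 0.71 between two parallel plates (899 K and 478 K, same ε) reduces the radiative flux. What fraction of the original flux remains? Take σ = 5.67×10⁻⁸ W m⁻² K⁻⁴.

With N identical shields there are N+1 = 3 gaps in series, each with the same radiative resistance, so the flux falls to 1/(N+1) of its unshielded value.

ratio ≈ 0.333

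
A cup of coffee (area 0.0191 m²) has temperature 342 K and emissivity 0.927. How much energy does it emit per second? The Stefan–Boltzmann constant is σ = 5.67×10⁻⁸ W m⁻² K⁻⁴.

Stefan–Boltzmann: P = εσAT⁴ = 0.927 × 5.67×10⁻⁸ × 0.0191 × (342)⁴ = 0.927 × 5.67×10⁻⁸ × 0.0191 × 1.37×10^10.
P = 13.7 W.

P ≈ 13.7 W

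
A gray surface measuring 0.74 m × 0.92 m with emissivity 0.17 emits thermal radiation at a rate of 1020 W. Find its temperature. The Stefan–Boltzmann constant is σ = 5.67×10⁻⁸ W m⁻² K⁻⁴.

T ≈ 628 K

A = 0.74 × 0.92 = 0.681 m².
From P = εσAT⁴, T = (P / εσA)^(1/4) = (1020 / (0.17 × 5.67×10⁻⁸ × 0.681))^(1/4).
T = (1.55×10^11)^(1/4) = 628 K.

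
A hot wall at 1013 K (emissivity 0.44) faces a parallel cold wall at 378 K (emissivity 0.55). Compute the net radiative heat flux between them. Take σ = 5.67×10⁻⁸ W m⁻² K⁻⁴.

For two large parallel gray plates, q = σ(T₁⁴ − T₂⁴) / (1/ε₁ + 1/ε₂ − 1).
1/ε₁ + 1/ε₂ − 1 = 1/0.44 + 1/0.55 − 1 = 3.091.
T₁⁴ − T₂⁴ = 1.05×10^12 − 2.04×10^10 = 1.03×10^12 K⁴.
q = 5.67×10⁻⁸ × 1.03×10^12 / 3.091 = 18900 W/m².

q ≈ 18900 W/m²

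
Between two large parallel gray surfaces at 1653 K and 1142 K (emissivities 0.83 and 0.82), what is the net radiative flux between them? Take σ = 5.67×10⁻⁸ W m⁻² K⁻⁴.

For two large parallel gray plates, q = σ(T₁⁴ − T₂⁴) / (1/ε₁ + 1/ε₂ − 1).
1/ε₁ + 1/ε₂ − 1 = 1/0.83 + 1/0.82 − 1 = 1.424.
T₁⁴ − T₂⁴ = 7.47×10^12 − 1.70×10^12 = 5.77×10^12 K⁴.
q = 5.67×10⁻⁸ × 5.77×10^12 / 1.424 = 2.30×10^5 W/m².

q ≈ 2.30×10^5 W/m²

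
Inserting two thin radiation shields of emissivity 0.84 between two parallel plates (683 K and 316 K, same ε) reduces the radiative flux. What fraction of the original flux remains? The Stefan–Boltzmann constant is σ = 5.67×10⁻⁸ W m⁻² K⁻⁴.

With N identical shields there are N+1 = 3 gaps in series, each with the same radiative resistance, so the flux falls to 1/(N+1) of its unshielded value.

ratio ≈ 0.333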